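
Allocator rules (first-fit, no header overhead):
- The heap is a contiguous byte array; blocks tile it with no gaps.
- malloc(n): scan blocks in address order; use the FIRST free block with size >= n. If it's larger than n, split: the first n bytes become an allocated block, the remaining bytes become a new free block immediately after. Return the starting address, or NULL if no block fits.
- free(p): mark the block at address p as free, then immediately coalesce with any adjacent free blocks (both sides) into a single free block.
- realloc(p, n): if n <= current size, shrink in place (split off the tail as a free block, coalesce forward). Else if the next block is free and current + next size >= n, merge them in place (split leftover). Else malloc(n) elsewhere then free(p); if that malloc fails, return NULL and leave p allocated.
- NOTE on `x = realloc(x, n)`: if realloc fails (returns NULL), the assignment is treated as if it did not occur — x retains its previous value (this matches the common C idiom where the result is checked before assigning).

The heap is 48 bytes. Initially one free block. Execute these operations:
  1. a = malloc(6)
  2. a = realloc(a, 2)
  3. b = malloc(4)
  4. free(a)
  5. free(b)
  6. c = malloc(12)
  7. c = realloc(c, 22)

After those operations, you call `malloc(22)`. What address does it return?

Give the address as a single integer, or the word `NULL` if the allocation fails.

Answer: 22

Derivation:
Op 1: a = malloc(6) -> a = 0; heap: [0-5 ALLOC][6-47 FREE]
Op 2: a = realloc(a, 2) -> a = 0; heap: [0-1 ALLOC][2-47 FREE]
Op 3: b = malloc(4) -> b = 2; heap: [0-1 ALLOC][2-5 ALLOC][6-47 FREE]
Op 4: free(a) -> (freed a); heap: [0-1 FREE][2-5 ALLOC][6-47 FREE]
Op 5: free(b) -> (freed b); heap: [0-47 FREE]
Op 6: c = malloc(12) -> c = 0; heap: [0-11 ALLOC][12-47 FREE]
Op 7: c = realloc(c, 22) -> c = 0; heap: [0-21 ALLOC][22-47 FREE]
malloc(22): first-fit scan over [0-21 ALLOC][22-47 FREE] -> 22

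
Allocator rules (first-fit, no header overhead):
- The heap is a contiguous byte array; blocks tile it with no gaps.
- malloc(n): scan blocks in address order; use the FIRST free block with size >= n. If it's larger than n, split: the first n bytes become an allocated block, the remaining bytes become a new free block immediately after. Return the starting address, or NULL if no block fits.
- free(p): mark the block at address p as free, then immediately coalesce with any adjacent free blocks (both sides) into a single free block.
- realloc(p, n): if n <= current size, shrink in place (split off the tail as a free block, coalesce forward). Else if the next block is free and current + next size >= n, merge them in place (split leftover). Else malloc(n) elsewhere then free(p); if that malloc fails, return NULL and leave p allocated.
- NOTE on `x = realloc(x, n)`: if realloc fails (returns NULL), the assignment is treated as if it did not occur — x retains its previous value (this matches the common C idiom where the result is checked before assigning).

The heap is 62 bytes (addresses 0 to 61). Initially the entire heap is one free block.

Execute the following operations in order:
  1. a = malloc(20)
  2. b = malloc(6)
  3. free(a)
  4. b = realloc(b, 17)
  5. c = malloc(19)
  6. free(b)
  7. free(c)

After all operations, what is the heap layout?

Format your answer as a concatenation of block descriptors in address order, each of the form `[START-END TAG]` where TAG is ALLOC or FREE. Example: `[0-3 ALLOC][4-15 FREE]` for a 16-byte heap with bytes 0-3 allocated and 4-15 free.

Answer: [0-61 FREE]

Derivation:
Op 1: a = malloc(20) -> a = 0; heap: [0-19 ALLOC][20-61 FREE]
Op 2: b = malloc(6) -> b = 20; heap: [0-19 ALLOC][20-25 ALLOC][26-61 FREE]
Op 3: free(a) -> (freed a); heap: [0-19 FREE][20-25 ALLOC][26-61 FREE]
Op 4: b = realloc(b, 17) -> b = 20; heap: [0-19 FREE][20-36 ALLOC][37-61 FREE]
Op 5: c = malloc(19) -> c = 0; heap: [0-18 ALLOC][19-19 FREE][20-36 ALLOC][37-61 FREE]
Op 6: free(b) -> (freed b); heap: [0-18 ALLOC][19-61 FREE]
Op 7: free(c) -> (freed c); heap: [0-61 FREE]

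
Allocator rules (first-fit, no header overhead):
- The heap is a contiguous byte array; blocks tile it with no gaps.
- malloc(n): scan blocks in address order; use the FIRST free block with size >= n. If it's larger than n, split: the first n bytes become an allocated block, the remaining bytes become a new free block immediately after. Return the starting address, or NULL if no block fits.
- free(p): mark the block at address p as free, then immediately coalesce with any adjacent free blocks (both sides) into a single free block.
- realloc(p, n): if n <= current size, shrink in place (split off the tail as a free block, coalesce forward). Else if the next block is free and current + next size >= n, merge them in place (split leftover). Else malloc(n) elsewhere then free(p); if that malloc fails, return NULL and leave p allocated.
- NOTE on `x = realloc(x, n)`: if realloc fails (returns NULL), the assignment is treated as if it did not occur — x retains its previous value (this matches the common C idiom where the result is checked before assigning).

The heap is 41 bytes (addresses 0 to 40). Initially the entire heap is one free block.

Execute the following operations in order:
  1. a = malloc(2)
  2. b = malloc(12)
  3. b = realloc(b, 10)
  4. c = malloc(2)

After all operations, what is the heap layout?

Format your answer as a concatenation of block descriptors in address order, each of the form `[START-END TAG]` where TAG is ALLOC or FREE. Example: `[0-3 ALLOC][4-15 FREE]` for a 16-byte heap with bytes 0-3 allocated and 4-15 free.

Op 1: a = malloc(2) -> a = 0; heap: [0-1 ALLOC][2-40 FREE]
Op 2: b = malloc(12) -> b = 2; heap: [0-1 ALLOC][2-13 ALLOC][14-40 FREE]
Op 3: b = realloc(b, 10) -> b = 2; heap: [0-1 ALLOC][2-11 ALLOC][12-40 FREE]
Op 4: c = malloc(2) -> c = 12; heap: [0-1 ALLOC][2-11 ALLOC][12-13 ALLOC][14-40 FREE]

Answer: [0-1 ALLOC][2-11 ALLOC][12-13 ALLOC][14-40 FREE]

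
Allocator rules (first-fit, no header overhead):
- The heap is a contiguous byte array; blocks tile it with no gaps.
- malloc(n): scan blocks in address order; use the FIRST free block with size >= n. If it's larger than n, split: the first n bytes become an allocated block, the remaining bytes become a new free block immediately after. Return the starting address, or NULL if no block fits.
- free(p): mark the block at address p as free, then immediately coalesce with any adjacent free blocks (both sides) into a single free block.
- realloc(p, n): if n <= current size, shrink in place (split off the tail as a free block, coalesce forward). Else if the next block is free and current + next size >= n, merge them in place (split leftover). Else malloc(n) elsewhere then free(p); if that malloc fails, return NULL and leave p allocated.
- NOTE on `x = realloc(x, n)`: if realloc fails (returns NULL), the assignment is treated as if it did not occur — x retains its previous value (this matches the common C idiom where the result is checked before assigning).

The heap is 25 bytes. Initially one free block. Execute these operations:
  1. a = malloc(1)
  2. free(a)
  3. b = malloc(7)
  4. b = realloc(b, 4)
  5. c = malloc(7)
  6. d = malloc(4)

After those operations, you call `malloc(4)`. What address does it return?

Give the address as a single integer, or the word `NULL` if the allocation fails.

Answer: 15

Derivation:
Op 1: a = malloc(1) -> a = 0; heap: [0-0 ALLOC][1-24 FREE]
Op 2: free(a) -> (freed a); heap: [0-24 FREE]
Op 3: b = malloc(7) -> b = 0; heap: [0-6 ALLOC][7-24 FREE]
Op 4: b = realloc(b, 4) -> b = 0; heap: [0-3 ALLOC][4-24 FREE]
Op 5: c = malloc(7) -> c = 4; heap: [0-3 ALLOC][4-10 ALLOC][11-24 FREE]
Op 6: d = malloc(4) -> d = 11; heap: [0-3 ALLOC][4-10 ALLOC][11-14 ALLOC][15-24 FREE]
malloc(4): first-fit scan over [0-3 ALLOC][4-10 ALLOC][11-14 ALLOC][15-24 FREE] -> 15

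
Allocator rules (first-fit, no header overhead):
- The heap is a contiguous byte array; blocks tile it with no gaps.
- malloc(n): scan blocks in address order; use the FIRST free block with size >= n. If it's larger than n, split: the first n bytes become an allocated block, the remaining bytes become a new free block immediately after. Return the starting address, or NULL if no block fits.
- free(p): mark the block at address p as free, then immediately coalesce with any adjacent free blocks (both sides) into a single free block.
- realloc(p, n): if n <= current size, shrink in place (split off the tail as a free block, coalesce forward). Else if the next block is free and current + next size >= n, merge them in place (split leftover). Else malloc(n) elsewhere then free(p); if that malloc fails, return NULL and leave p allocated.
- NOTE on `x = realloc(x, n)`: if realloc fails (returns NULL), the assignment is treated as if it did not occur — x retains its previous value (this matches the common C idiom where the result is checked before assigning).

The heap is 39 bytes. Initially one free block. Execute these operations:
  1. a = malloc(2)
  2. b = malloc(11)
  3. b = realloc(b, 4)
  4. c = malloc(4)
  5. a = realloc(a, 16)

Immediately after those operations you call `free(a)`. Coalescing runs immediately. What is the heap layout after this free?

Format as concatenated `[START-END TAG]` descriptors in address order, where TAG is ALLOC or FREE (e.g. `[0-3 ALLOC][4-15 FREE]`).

Answer: [0-1 FREE][2-5 ALLOC][6-9 ALLOC][10-38 FREE]

Derivation:
Op 1: a = malloc(2) -> a = 0; heap: [0-1 ALLOC][2-38 FREE]
Op 2: b = malloc(11) -> b = 2; heap: [0-1 ALLOC][2-12 ALLOC][13-38 FREE]
Op 3: b = realloc(b, 4) -> b = 2; heap: [0-1 ALLOC][2-5 ALLOC][6-38 FREE]
Op 4: c = malloc(4) -> c = 6; heap: [0-1 ALLOC][2-5 ALLOC][6-9 ALLOC][10-38 FREE]
Op 5: a = realloc(a, 16) -> a = 10; heap: [0-1 FREE][2-5 ALLOC][6-9 ALLOC][10-25 ALLOC][26-38 FREE]
free(a): a = 10 -> block [10-25 ALLOC]; mark free, coalesce with adjacent free neighbors -> [0-1 FREE][2-5 ALLOC][6-9 ALLOC][10-38 FREE]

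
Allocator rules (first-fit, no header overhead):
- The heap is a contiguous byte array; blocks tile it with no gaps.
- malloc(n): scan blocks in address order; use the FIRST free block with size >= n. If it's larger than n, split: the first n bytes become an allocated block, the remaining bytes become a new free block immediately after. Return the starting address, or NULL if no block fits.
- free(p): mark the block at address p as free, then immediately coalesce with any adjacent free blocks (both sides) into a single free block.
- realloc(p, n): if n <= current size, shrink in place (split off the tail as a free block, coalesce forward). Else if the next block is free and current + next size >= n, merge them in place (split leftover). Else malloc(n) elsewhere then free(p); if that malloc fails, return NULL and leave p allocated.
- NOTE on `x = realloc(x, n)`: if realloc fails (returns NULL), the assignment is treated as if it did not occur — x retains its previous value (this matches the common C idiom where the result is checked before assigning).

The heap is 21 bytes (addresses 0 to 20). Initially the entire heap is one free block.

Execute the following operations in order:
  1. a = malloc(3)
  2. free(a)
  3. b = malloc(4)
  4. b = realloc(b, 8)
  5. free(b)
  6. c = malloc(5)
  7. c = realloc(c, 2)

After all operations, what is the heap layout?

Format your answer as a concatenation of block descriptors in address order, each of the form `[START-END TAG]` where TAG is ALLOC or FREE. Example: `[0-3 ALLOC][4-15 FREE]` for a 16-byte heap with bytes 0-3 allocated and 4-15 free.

Answer: [0-1 ALLOC][2-20 FREE]

Derivation:
Op 1: a = malloc(3) -> a = 0; heap: [0-2 ALLOC][3-20 FREE]
Op 2: free(a) -> (freed a); heap: [0-20 FREE]
Op 3: b = malloc(4) -> b = 0; heap: [0-3 ALLOC][4-20 FREE]
Op 4: b = realloc(b, 8) -> b = 0; heap: [0-7 ALLOC][8-20 FREE]
Op 5: free(b) -> (freed b); heap: [0-20 FREE]
Op 6: c = malloc(5) -> c = 0; heap: [0-4 ALLOC][5-20 FREE]
Op 7: c = realloc(c, 2) -> c = 0; heap: [0-1 ALLOC][2-20 FREE]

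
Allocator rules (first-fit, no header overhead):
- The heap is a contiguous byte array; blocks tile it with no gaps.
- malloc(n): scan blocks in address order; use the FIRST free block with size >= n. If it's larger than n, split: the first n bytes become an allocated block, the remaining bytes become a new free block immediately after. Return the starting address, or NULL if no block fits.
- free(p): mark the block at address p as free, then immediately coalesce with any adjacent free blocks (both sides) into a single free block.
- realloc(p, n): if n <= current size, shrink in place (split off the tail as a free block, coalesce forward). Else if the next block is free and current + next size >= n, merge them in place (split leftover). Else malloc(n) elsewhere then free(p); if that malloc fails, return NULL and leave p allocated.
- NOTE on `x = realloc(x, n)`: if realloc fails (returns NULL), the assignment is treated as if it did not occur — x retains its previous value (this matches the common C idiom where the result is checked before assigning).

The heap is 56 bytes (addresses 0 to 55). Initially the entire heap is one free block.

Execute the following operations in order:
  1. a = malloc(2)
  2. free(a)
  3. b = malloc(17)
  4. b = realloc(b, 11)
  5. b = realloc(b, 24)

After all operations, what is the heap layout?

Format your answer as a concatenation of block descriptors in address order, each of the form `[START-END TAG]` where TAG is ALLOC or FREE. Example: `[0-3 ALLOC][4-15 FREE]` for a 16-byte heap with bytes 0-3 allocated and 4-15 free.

Answer: [0-23 ALLOC][24-55 FREE]

Derivation:
Op 1: a = malloc(2) -> a = 0; heap: [0-1 ALLOC][2-55 FREE]
Op 2: free(a) -> (freed a); heap: [0-55 FREE]
Op 3: b = malloc(17) -> b = 0; heap: [0-16 ALLOC][17-55 FREE]
Op 4: b = realloc(b, 11) -> b = 0; heap: [0-10 ALLOC][11-55 FREE]
Op 5: b = realloc(b, 24) -> b = 0; heap: [0-23 ALLOC][24-55 FREE]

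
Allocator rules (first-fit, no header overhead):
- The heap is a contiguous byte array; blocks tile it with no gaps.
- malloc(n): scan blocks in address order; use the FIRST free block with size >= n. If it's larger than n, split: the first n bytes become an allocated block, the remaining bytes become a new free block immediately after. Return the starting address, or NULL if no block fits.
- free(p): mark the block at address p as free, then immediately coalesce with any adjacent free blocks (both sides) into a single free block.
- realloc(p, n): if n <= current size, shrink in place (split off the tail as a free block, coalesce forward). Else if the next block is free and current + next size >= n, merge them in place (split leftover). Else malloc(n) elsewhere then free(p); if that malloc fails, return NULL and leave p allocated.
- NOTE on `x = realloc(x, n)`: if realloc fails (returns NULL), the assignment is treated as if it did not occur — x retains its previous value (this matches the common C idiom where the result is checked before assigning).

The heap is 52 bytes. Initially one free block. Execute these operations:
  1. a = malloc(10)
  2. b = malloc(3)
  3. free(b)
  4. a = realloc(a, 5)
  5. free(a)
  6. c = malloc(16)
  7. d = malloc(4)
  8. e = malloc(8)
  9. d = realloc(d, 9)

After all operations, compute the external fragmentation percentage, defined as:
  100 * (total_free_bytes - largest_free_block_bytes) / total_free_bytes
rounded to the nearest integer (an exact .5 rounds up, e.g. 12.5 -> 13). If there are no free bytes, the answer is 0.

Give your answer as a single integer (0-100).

Answer: 21

Derivation:
Op 1: a = malloc(10) -> a = 0; heap: [0-9 ALLOC][10-51 FREE]
Op 2: b = malloc(3) -> b = 10; heap: [0-9 ALLOC][10-12 ALLOC][13-51 FREE]
Op 3: free(b) -> (freed b); heap: [0-9 ALLOC][10-51 FREE]
Op 4: a = realloc(a, 5) -> a = 0; heap: [0-4 ALLOC][5-51 FREE]
Op 5: free(a) -> (freed a); heap: [0-51 FREE]
Op 6: c = malloc(16) -> c = 0; heap: [0-15 ALLOC][16-51 FREE]
Op 7: d = malloc(4) -> d = 16; heap: [0-15 ALLOC][16-19 ALLOC][20-51 FREE]
Op 8: e = malloc(8) -> e = 20; heap: [0-15 ALLOC][16-19 ALLOC][20-27 ALLOC][28-51 FREE]
Op 9: d = realloc(d, 9) -> d = 28; heap: [0-15 ALLOC][16-19 FREE][20-27 ALLOC][28-36 ALLOC][37-51 FREE]
Free blocks: [4 15] total_free=19 largest=15 -> 100*(19-15)/19 = 400/19 ≈ 21.053 -> rounds to 21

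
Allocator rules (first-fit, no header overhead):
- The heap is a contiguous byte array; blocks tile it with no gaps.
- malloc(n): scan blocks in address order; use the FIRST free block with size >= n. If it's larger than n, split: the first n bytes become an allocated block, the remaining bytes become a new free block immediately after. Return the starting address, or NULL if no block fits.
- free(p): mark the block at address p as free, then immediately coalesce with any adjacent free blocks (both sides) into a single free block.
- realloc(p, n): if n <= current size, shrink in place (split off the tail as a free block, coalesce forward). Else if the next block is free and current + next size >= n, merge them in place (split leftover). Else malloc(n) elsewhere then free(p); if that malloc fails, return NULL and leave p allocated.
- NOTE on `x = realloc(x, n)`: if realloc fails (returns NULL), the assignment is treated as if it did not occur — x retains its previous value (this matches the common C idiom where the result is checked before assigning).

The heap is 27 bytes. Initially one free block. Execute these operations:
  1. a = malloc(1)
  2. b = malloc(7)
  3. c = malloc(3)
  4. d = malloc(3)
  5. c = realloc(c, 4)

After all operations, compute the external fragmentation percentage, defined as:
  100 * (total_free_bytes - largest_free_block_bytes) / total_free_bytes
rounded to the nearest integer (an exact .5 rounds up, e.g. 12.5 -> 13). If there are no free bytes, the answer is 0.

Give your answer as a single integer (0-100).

Answer: 25

Derivation:
Op 1: a = malloc(1) -> a = 0; heap: [0-0 ALLOC][1-26 FREE]
Op 2: b = malloc(7) -> b = 1; heap: [0-0 ALLOC][1-7 ALLOC][8-26 FREE]
Op 3: c = malloc(3) -> c = 8; heap: [0-0 ALLOC][1-7 ALLOC][8-10 ALLOC][11-26 FREE]
Op 4: d = malloc(3) -> d = 11; heap: [0-0 ALLOC][1-7 ALLOC][8-10 ALLOC][11-13 ALLOC][14-26 FREE]
Op 5: c = realloc(c, 4) -> c = 14; heap: [0-0 ALLOC][1-7 ALLOC][8-10 FREE][11-13 ALLOC][14-17 ALLOC][18-26 FREE]
Free blocks: [3 9] total_free=12 largest=9 -> 100*(12-9)/12 = 300/12 = 25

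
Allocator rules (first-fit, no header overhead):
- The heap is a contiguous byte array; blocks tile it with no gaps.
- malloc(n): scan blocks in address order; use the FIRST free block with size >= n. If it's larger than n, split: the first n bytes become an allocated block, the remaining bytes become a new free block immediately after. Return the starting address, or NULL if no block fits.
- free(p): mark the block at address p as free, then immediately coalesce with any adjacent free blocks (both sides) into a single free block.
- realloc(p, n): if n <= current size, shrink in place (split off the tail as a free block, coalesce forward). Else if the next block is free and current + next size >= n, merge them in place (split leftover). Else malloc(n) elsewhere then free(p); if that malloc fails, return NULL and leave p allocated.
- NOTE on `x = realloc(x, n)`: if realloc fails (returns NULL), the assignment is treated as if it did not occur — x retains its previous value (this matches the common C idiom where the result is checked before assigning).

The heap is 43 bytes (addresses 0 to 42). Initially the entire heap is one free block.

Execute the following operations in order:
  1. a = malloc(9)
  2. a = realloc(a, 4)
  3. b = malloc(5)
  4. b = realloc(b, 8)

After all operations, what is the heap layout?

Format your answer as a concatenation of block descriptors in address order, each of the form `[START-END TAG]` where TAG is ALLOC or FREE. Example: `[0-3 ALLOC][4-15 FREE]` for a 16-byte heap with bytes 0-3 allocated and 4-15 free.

Answer: [0-3 ALLOC][4-11 ALLOC][12-42 FREE]

Derivation:
Op 1: a = malloc(9) -> a = 0; heap: [0-8 ALLOC][9-42 FREE]
Op 2: a = realloc(a, 4) -> a = 0; heap: [0-3 ALLOC][4-42 FREE]
Op 3: b = malloc(5) -> b = 4; heap: [0-3 ALLOC][4-8 ALLOC][9-42 FREE]
Op 4: b = realloc(b, 8) -> b = 4; heap: [0-3 ALLOC][4-11 ALLOC][12-42 FREE]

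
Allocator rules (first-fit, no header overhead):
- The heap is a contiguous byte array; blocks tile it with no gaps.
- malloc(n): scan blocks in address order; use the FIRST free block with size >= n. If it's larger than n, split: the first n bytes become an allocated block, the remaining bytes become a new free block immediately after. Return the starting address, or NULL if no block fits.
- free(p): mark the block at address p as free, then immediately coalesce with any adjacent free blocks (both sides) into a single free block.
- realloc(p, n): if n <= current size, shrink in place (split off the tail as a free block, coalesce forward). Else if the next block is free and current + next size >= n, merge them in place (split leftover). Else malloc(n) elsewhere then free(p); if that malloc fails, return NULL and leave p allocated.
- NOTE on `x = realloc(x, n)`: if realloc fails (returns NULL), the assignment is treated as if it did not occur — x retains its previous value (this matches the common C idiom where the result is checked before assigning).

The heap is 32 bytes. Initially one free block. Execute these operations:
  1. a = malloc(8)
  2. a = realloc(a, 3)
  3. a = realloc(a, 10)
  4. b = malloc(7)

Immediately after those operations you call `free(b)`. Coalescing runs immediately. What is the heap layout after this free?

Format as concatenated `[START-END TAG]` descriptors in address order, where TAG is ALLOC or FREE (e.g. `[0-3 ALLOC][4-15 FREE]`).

Answer: [0-9 ALLOC][10-31 FREE]

Derivation:
Op 1: a = malloc(8) -> a = 0; heap: [0-7 ALLOC][8-31 FREE]
Op 2: a = realloc(a, 3) -> a = 0; heap: [0-2 ALLOC][3-31 FREE]
Op 3: a = realloc(a, 10) -> a = 0; heap: [0-9 ALLOC][10-31 FREE]
Op 4: b = malloc(7) -> b = 10; heap: [0-9 ALLOC][10-16 ALLOC][17-31 FREE]
free(b): b = 10 -> block [10-16 ALLOC]; mark free, coalesce with adjacent free neighbors -> [0-9 ALLOC][10-31 FREE]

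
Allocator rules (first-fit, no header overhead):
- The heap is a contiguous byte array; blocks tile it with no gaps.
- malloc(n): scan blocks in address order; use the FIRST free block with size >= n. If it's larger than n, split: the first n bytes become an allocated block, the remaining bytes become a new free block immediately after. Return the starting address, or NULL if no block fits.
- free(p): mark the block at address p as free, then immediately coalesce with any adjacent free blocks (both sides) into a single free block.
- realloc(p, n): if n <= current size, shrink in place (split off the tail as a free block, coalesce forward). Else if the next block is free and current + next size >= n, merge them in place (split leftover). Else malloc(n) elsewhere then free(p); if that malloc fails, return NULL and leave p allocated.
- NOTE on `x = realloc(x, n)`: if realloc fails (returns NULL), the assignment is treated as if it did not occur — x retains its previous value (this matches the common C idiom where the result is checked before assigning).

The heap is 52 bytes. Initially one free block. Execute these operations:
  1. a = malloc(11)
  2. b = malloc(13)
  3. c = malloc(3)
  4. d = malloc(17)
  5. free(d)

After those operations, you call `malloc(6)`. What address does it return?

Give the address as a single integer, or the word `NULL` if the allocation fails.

Answer: 27

Derivation:
Op 1: a = malloc(11) -> a = 0; heap: [0-10 ALLOC][11-51 FREE]
Op 2: b = malloc(13) -> b = 11; heap: [0-10 ALLOC][11-23 ALLOC][24-51 FREE]
Op 3: c = malloc(3) -> c = 24; heap: [0-10 ALLOC][11-23 ALLOC][24-26 ALLOC][27-51 FREE]
Op 4: d = malloc(17) -> d = 27; heap: [0-10 ALLOC][11-23 ALLOC][24-26 ALLOC][27-43 ALLOC][44-51 FREE]
Op 5: free(d) -> (freed d); heap: [0-10 ALLOC][11-23 ALLOC][24-26 ALLOC][27-51 FREE]
malloc(6): first-fit scan over [0-10 ALLOC][11-23 ALLOC][24-26 ALLOC][27-51 FREE] -> 27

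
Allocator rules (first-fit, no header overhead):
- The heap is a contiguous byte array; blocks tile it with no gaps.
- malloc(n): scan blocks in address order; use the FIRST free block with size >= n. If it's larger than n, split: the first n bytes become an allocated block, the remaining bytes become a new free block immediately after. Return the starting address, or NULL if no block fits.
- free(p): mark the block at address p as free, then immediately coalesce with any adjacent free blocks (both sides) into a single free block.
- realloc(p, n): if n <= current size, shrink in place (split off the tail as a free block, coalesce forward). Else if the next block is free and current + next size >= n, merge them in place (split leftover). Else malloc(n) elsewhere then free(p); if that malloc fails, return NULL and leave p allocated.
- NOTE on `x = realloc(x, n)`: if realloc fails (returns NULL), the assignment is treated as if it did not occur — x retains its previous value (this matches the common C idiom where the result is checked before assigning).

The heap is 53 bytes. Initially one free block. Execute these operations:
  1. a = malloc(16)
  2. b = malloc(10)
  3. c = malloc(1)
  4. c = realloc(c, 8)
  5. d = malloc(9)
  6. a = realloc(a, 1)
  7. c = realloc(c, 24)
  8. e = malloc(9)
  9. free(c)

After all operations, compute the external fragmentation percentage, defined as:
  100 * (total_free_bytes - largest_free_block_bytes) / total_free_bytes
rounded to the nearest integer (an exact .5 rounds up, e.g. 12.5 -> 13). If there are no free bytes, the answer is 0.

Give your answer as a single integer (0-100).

Answer: 58

Derivation:
Op 1: a = malloc(16) -> a = 0; heap: [0-15 ALLOC][16-52 FREE]
Op 2: b = malloc(10) -> b = 16; heap: [0-15 ALLOC][16-25 ALLOC][26-52 FREE]
Op 3: c = malloc(1) -> c = 26; heap: [0-15 ALLOC][16-25 ALLOC][26-26 ALLOC][27-52 FREE]
Op 4: c = realloc(c, 8) -> c = 26; heap: [0-15 ALLOC][16-25 ALLOC][26-33 ALLOC][34-52 FREE]
Op 5: d = malloc(9) -> d = 34; heap: [0-15 ALLOC][16-25 ALLOC][26-33 ALLOC][34-42 ALLOC][43-52 FREE]
Op 6: a = realloc(a, 1) -> a = 0; heap: [0-0 ALLOC][1-15 FREE][16-25 ALLOC][26-33 ALLOC][34-42 ALLOC][43-52 FREE]
Op 7: c = realloc(c, 24) -> NULL (c unchanged); heap: [0-0 ALLOC][1-15 FREE][16-25 ALLOC][26-33 ALLOC][34-42 ALLOC][43-52 FREE]
Op 8: e = malloc(9) -> e = 1; heap: [0-0 ALLOC][1-9 ALLOC][10-15 FREE][16-25 ALLOC][26-33 ALLOC][34-42 ALLOC][43-52 FREE]
Op 9: free(c) -> (freed c); heap: [0-0 ALLOC][1-9 ALLOC][10-15 FREE][16-25 ALLOC][26-33 FREE][34-42 ALLOC][43-52 FREE]
Free blocks: [6 8 10] total_free=24 largest=10 -> 100*(24-10)/24 = 1400/24 ≈ 58.333 -> rounds to 58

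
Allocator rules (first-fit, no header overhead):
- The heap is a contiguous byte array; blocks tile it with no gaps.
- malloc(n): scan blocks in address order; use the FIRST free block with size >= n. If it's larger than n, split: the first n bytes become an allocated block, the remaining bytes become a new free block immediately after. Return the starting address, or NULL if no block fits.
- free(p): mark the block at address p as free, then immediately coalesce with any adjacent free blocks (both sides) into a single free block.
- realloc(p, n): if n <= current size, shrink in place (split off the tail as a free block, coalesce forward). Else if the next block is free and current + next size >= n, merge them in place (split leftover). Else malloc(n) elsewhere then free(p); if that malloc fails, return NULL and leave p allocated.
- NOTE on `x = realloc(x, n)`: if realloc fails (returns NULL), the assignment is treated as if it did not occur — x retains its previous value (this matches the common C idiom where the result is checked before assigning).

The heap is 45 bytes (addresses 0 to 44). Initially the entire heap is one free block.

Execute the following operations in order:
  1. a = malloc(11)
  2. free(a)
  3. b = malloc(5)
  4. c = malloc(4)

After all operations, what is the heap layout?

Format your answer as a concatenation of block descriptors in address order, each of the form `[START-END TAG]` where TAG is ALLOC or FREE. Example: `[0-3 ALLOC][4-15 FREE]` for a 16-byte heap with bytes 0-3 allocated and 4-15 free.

Answer: [0-4 ALLOC][5-8 ALLOC][9-44 FREE]

Derivation:
Op 1: a = malloc(11) -> a = 0; heap: [0-10 ALLOC][11-44 FREE]
Op 2: free(a) -> (freed a); heap: [0-44 FREE]
Op 3: b = malloc(5) -> b = 0; heap: [0-4 ALLOC][5-44 FREE]
Op 4: c = malloc(4) -> c = 5; heap: [0-4 ALLOC][5-8 ALLOC][9-44 FREE]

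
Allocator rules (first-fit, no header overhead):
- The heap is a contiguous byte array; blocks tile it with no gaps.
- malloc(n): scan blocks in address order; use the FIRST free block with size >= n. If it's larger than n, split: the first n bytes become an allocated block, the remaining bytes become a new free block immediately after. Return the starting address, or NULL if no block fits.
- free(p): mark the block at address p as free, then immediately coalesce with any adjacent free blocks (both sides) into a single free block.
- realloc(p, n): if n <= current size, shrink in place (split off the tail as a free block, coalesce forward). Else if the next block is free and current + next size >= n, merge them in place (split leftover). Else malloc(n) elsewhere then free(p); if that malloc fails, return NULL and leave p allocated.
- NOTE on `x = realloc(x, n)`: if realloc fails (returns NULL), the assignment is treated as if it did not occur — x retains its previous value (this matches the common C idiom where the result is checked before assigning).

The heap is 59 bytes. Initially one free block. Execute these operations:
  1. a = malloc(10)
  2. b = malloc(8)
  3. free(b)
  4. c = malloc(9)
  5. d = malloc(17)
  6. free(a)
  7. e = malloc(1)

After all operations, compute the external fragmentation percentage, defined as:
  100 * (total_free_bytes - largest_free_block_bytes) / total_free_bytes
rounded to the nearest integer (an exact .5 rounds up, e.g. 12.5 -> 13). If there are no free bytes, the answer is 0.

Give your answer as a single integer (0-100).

Op 1: a = malloc(10) -> a = 0; heap: [0-9 ALLOC][10-58 FREE]
Op 2: b = malloc(8) -> b = 10; heap: [0-9 ALLOC][10-17 ALLOC][18-58 FREE]
Op 3: free(b) -> (freed b); heap: [0-9 ALLOC][10-58 FREE]
Op 4: c = malloc(9) -> c = 10; heap: [0-9 ALLOC][10-18 ALLOC][19-58 FREE]
Op 5: d = malloc(17) -> d = 19; heap: [0-9 ALLOC][10-18 ALLOC][19-35 ALLOC][36-58 FREE]
Op 6: free(a) -> (freed a); heap: [0-9 FREE][10-18 ALLOC][19-35 ALLOC][36-58 FREE]
Op 7: e = malloc(1) -> e = 0; heap: [0-0 ALLOC][1-9 FREE][10-18 ALLOC][19-35 ALLOC][36-58 FREE]
Free blocks: [9 23] total_free=32 largest=23 -> 100*(32-23)/32 = 900/32 = 28.125 -> rounds to 28

Answer: 28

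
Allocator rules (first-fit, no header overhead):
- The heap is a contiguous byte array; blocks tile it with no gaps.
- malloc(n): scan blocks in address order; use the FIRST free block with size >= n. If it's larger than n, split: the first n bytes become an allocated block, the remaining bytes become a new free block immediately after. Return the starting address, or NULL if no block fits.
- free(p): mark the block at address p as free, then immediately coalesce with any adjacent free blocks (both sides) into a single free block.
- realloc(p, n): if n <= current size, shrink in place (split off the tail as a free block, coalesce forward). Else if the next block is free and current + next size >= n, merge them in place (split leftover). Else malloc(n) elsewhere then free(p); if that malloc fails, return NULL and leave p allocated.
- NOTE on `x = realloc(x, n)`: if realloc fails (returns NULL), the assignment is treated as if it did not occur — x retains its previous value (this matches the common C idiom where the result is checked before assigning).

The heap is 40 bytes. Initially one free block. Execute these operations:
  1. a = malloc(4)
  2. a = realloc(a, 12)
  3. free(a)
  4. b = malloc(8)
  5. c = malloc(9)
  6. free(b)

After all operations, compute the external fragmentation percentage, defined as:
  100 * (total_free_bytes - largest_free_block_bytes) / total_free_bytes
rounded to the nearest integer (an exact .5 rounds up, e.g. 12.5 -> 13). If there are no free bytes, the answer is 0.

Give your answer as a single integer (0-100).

Answer: 26

Derivation:
Op 1: a = malloc(4) -> a = 0; heap: [0-3 ALLOC][4-39 FREE]
Op 2: a = realloc(a, 12) -> a = 0; heap: [0-11 ALLOC][12-39 FREE]
Op 3: free(a) -> (freed a); heap: [0-39 FREE]
Op 4: b = malloc(8) -> b = 0; heap: [0-7 ALLOC][8-39 FREE]
Op 5: c = malloc(9) -> c = 8; heap: [0-7 ALLOC][8-16 ALLOC][17-39 FREE]
Op 6: free(b) -> (freed b); heap: [0-7 FREE][8-16 ALLOC][17-39 FREE]
Free blocks: [8 23] total_free=31 largest=23 -> 100*(31-23)/31 = 800/31 ≈ 25.806 -> rounds to 26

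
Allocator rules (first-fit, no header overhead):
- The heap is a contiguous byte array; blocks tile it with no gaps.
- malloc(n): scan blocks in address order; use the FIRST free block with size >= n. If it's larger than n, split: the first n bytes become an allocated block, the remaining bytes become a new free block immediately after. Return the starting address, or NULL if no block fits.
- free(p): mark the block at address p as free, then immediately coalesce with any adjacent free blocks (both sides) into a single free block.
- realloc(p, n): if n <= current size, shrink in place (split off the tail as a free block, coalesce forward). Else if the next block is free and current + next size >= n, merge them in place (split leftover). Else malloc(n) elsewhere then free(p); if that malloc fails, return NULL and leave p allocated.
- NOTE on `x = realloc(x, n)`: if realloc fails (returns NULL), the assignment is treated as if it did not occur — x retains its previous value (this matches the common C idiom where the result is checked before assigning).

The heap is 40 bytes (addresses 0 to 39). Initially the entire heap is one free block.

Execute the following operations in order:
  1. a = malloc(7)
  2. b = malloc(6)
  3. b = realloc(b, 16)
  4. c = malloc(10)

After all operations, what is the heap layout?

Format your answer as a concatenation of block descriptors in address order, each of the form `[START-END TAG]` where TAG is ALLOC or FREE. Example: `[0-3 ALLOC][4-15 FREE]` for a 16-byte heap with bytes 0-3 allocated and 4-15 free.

Answer: [0-6 ALLOC][7-22 ALLOC][23-32 ALLOC][33-39 FREE]

Derivation:
Op 1: a = malloc(7) -> a = 0; heap: [0-6 ALLOC][7-39 FREE]
Op 2: b = malloc(6) -> b = 7; heap: [0-6 ALLOC][7-12 ALLOC][13-39 FREE]
Op 3: b = realloc(b, 16) -> b = 7; heap: [0-6 ALLOC][7-22 ALLOC][23-39 FREE]
Op 4: c = malloc(10) -> c = 23; heap: [0-6 ALLOC][7-22 ALLOC][23-32 ALLOC][33-39 FREE]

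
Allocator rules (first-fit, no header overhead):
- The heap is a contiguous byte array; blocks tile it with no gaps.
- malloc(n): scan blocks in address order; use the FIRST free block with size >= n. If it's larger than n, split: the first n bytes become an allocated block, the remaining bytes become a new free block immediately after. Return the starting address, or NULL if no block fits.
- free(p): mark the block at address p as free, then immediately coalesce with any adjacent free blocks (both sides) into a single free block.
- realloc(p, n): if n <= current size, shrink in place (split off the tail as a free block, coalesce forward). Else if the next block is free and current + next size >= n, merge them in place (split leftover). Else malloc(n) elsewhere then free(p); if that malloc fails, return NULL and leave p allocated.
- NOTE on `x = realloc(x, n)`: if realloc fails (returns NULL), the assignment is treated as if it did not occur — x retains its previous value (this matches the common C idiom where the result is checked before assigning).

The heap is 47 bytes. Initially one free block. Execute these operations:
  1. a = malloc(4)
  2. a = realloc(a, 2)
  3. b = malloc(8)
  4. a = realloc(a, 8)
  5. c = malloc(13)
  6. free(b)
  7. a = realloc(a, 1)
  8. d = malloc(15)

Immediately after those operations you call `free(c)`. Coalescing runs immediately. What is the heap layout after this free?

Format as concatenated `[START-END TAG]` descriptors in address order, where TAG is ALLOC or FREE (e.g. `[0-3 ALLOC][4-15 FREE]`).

Answer: [0-9 FREE][10-10 ALLOC][11-30 FREE][31-45 ALLOC][46-46 FREE]

Derivation:
Op 1: a = malloc(4) -> a = 0; heap: [0-3 ALLOC][4-46 FREE]
Op 2: a = realloc(a, 2) -> a = 0; heap: [0-1 ALLOC][2-46 FREE]
Op 3: b = malloc(8) -> b = 2; heap: [0-1 ALLOC][2-9 ALLOC][10-46 FREE]
Op 4: a = realloc(a, 8) -> a = 10; heap: [0-1 FREE][2-9 ALLOC][10-17 ALLOC][18-46 FREE]
Op 5: c = malloc(13) -> c = 18; heap: [0-1 FREE][2-9 ALLOC][10-17 ALLOC][18-30 ALLOC][31-46 FREE]
Op 6: free(b) -> (freed b); heap: [0-9 FREE][10-17 ALLOC][18-30 ALLOC][31-46 FREE]
Op 7: a = realloc(a, 1) -> a = 10; heap: [0-9 FREE][10-10 ALLOC][11-17 FREE][18-30 ALLOC][31-46 FREE]
Op 8: d = malloc(15) -> d = 31; heap: [0-9 FREE][10-10 ALLOC][11-17 FREE][18-30 ALLOC][31-45 ALLOC][46-46 FREE]
free(c): c = 18 -> block [18-30 ALLOC]; mark free, coalesce with adjacent free neighbors -> [0-9 FREE][10-10 ALLOC][11-30 FREE][31-45 ALLOC][46-46 FREE]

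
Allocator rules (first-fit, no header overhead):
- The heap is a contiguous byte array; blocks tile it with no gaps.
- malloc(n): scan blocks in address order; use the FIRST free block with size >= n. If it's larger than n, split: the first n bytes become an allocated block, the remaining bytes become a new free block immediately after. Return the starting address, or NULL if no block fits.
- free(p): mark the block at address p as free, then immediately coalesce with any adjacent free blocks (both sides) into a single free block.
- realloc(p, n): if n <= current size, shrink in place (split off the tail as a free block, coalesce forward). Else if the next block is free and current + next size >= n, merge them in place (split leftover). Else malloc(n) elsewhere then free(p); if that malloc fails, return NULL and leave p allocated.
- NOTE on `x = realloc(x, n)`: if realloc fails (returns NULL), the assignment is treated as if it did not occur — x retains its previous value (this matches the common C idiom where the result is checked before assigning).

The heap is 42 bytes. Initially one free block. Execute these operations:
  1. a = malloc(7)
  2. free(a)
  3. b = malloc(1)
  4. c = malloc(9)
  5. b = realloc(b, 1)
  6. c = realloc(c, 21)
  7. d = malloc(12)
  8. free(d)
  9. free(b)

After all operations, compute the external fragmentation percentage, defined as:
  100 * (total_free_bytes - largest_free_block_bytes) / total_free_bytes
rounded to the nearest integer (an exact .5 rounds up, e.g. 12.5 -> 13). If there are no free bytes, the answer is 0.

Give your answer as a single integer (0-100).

Op 1: a = malloc(7) -> a = 0; heap: [0-6 ALLOC][7-41 FREE]
Op 2: free(a) -> (freed a); heap: [0-41 FREE]
Op 3: b = malloc(1) -> b = 0; heap: [0-0 ALLOC][1-41 FREE]
Op 4: c = malloc(9) -> c = 1; heap: [0-0 ALLOC][1-9 ALLOC][10-41 FREE]
Op 5: b = realloc(b, 1) -> b = 0; heap: [0-0 ALLOC][1-9 ALLOC][10-41 FREE]
Op 6: c = realloc(c, 21) -> c = 1; heap: [0-0 ALLOC][1-21 ALLOC][22-41 FREE]
Op 7: d = malloc(12) -> d = 22; heap: [0-0 ALLOC][1-21 ALLOC][22-33 ALLOC][34-41 FREE]
Op 8: free(d) -> (freed d); heap: [0-0 ALLOC][1-21 ALLOC][22-41 FREE]
Op 9: free(b) -> (freed b); heap: [0-0 FREE][1-21 ALLOC][22-41 FREE]
Free blocks: [1 20] total_free=21 largest=20 -> 100*(21-20)/21 = 100/21 ≈ 4.762 -> rounds to 5

Answer: 5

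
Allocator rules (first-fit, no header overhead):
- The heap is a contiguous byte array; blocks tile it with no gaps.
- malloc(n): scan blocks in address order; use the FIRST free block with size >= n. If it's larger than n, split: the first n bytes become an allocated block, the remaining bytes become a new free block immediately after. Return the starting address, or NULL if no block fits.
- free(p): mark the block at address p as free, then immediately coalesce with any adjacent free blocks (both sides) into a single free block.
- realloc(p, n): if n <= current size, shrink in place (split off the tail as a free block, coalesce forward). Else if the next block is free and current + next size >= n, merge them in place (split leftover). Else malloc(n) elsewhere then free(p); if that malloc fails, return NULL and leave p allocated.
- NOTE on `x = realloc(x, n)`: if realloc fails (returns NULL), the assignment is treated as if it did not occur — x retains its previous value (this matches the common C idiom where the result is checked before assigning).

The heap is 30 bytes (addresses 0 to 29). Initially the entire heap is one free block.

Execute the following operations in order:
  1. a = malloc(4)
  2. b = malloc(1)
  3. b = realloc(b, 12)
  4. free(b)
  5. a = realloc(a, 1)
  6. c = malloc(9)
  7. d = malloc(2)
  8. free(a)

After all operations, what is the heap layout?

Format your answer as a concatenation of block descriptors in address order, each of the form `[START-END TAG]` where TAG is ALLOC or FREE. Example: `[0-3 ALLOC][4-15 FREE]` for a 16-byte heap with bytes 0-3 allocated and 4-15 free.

Op 1: a = malloc(4) -> a = 0; heap: [0-3 ALLOC][4-29 FREE]
Op 2: b = malloc(1) -> b = 4; heap: [0-3 ALLOC][4-4 ALLOC][5-29 FREE]
Op 3: b = realloc(b, 12) -> b = 4; heap: [0-3 ALLOC][4-15 ALLOC][16-29 FREE]
Op 4: free(b) -> (freed b); heap: [0-3 ALLOC][4-29 FREE]
Op 5: a = realloc(a, 1) -> a = 0; heap: [0-0 ALLOC][1-29 FREE]
Op 6: c = malloc(9) -> c = 1; heap: [0-0 ALLOC][1-9 ALLOC][10-29 FREE]
Op 7: d = malloc(2) -> d = 10; heap: [0-0 ALLOC][1-9 ALLOC][10-11 ALLOC][12-29 FREE]
Op 8: free(a) -> (freed a); heap: [0-0 FREE][1-9 ALLOC][10-11 ALLOC][12-29 FREE]

Answer: [0-0 FREE][1-9 ALLOC][10-11 ALLOC][12-29 FREE]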